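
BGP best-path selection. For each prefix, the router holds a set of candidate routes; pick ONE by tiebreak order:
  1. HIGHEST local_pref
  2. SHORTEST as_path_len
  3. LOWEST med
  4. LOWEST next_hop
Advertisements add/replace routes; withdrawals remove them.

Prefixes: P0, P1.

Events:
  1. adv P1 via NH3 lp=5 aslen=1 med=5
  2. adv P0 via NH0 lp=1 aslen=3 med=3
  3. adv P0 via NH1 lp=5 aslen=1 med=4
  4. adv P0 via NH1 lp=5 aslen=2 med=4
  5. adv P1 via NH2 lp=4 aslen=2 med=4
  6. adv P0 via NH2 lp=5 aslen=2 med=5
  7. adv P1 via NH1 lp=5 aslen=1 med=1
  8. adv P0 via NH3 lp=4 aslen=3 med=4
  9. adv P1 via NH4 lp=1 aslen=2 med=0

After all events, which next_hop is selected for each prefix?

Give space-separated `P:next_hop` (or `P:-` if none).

Answer: P0:NH1 P1:NH1

Derivation:
Op 1: best P0=- P1=NH3
Op 2: best P0=NH0 P1=NH3
Op 3: best P0=NH1 P1=NH3
Op 4: best P0=NH1 P1=NH3
Op 5: best P0=NH1 P1=NH3
Op 6: best P0=NH1 P1=NH3
Op 7: best P0=NH1 P1=NH1
Op 8: best P0=NH1 P1=NH1
Op 9: best P0=NH1 P1=NH1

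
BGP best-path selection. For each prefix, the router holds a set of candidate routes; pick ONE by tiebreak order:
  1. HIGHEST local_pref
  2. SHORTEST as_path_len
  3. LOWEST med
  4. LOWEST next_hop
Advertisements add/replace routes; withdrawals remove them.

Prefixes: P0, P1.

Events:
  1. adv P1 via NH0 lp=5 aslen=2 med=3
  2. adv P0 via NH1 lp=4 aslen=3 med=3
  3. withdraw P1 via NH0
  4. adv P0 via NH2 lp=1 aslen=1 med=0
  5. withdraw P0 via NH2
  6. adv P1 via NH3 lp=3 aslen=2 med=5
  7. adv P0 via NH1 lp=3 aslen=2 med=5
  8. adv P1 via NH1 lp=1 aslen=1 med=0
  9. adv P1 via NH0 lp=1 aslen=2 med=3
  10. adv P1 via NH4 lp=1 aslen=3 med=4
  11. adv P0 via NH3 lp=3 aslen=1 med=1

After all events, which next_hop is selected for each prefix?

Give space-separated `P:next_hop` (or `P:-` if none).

Op 1: best P0=- P1=NH0
Op 2: best P0=NH1 P1=NH0
Op 3: best P0=NH1 P1=-
Op 4: best P0=NH1 P1=-
Op 5: best P0=NH1 P1=-
Op 6: best P0=NH1 P1=NH3
Op 7: best P0=NH1 P1=NH3
Op 8: best P0=NH1 P1=NH3
Op 9: best P0=NH1 P1=NH3
Op 10: best P0=NH1 P1=NH3
Op 11: best P0=NH3 P1=NH3

Answer: P0:NH3 P1:NH3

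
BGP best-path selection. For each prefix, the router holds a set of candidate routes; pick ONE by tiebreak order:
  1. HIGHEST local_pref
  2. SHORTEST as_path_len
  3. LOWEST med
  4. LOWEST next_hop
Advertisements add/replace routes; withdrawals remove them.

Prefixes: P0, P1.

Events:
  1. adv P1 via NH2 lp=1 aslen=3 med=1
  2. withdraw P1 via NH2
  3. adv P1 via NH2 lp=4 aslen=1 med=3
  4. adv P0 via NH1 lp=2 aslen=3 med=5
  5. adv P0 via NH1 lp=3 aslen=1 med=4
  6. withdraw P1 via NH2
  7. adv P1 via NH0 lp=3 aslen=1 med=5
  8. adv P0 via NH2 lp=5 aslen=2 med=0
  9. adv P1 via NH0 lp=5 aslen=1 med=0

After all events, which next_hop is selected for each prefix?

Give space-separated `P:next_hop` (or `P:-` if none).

Op 1: best P0=- P1=NH2
Op 2: best P0=- P1=-
Op 3: best P0=- P1=NH2
Op 4: best P0=NH1 P1=NH2
Op 5: best P0=NH1 P1=NH2
Op 6: best P0=NH1 P1=-
Op 7: best P0=NH1 P1=NH0
Op 8: best P0=NH2 P1=NH0
Op 9: best P0=NH2 P1=NH0

Answer: P0:NH2 P1:NH0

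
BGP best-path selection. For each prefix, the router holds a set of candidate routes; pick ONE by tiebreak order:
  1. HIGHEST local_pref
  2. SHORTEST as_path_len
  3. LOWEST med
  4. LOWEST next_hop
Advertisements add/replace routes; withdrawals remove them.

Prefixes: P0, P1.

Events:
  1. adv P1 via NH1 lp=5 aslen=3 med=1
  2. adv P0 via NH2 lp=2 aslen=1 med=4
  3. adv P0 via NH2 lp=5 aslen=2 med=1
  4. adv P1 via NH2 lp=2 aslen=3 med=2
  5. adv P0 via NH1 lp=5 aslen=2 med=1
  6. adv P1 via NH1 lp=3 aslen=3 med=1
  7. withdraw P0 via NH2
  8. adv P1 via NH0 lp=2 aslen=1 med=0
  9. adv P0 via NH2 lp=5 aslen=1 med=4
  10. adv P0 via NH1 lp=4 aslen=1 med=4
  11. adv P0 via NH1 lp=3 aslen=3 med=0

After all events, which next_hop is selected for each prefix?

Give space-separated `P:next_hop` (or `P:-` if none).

Op 1: best P0=- P1=NH1
Op 2: best P0=NH2 P1=NH1
Op 3: best P0=NH2 P1=NH1
Op 4: best P0=NH2 P1=NH1
Op 5: best P0=NH1 P1=NH1
Op 6: best P0=NH1 P1=NH1
Op 7: best P0=NH1 P1=NH1
Op 8: best P0=NH1 P1=NH1
Op 9: best P0=NH2 P1=NH1
Op 10: best P0=NH2 P1=NH1
Op 11: best P0=NH2 P1=NH1

Answer: P0:NH2 P1:NH1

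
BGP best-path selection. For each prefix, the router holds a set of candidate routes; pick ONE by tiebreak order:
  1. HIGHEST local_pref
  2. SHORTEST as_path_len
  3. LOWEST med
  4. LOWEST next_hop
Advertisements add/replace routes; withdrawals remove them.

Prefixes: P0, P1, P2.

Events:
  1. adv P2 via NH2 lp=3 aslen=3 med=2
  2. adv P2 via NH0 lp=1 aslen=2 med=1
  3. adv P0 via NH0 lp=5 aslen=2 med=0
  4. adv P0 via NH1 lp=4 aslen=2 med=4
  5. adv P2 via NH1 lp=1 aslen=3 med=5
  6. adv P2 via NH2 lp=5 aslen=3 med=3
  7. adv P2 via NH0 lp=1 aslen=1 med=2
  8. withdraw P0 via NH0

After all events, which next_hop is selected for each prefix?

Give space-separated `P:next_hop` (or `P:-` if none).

Answer: P0:NH1 P1:- P2:NH2

Derivation:
Op 1: best P0=- P1=- P2=NH2
Op 2: best P0=- P1=- P2=NH2
Op 3: best P0=NH0 P1=- P2=NH2
Op 4: best P0=NH0 P1=- P2=NH2
Op 5: best P0=NH0 P1=- P2=NH2
Op 6: best P0=NH0 P1=- P2=NH2
Op 7: best P0=NH0 P1=- P2=NH2
Op 8: best P0=NH1 P1=- P2=NH2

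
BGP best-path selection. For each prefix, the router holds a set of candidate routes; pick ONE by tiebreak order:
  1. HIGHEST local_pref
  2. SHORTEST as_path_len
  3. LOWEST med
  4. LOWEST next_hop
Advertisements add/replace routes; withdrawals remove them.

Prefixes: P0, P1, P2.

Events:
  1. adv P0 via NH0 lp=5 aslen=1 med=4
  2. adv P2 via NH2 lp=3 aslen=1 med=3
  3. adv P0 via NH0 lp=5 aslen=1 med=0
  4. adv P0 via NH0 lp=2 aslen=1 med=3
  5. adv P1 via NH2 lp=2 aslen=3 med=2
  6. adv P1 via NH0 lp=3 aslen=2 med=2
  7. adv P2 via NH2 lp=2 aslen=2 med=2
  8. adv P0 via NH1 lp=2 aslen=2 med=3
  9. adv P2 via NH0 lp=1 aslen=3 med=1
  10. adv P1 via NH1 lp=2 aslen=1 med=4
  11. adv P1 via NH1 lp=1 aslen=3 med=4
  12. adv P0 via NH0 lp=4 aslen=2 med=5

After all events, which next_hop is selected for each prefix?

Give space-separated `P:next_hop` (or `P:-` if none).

Answer: P0:NH0 P1:NH0 P2:NH2

Derivation:
Op 1: best P0=NH0 P1=- P2=-
Op 2: best P0=NH0 P1=- P2=NH2
Op 3: best P0=NH0 P1=- P2=NH2
Op 4: best P0=NH0 P1=- P2=NH2
Op 5: best P0=NH0 P1=NH2 P2=NH2
Op 6: best P0=NH0 P1=NH0 P2=NH2
Op 7: best P0=NH0 P1=NH0 P2=NH2
Op 8: best P0=NH0 P1=NH0 P2=NH2
Op 9: best P0=NH0 P1=NH0 P2=NH2
Op 10: best P0=NH0 P1=NH0 P2=NH2
Op 11: best P0=NH0 P1=NH0 P2=NH2
Op 12: best P0=NH0 P1=NH0 P2=NH2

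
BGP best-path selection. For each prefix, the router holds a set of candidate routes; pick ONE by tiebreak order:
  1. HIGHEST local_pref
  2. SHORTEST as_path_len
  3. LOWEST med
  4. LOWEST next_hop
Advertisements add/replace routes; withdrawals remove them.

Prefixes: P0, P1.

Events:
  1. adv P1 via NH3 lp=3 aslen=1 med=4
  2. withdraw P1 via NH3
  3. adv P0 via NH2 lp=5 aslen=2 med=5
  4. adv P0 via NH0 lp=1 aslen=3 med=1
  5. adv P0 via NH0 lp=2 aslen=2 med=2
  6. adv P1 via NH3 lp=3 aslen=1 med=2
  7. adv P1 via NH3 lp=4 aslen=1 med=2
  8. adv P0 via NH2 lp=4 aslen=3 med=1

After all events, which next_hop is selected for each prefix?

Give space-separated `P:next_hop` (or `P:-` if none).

Answer: P0:NH2 P1:NH3

Derivation:
Op 1: best P0=- P1=NH3
Op 2: best P0=- P1=-
Op 3: best P0=NH2 P1=-
Op 4: best P0=NH2 P1=-
Op 5: best P0=NH2 P1=-
Op 6: best P0=NH2 P1=NH3
Op 7: best P0=NH2 P1=NH3
Op 8: best P0=NH2 P1=NH3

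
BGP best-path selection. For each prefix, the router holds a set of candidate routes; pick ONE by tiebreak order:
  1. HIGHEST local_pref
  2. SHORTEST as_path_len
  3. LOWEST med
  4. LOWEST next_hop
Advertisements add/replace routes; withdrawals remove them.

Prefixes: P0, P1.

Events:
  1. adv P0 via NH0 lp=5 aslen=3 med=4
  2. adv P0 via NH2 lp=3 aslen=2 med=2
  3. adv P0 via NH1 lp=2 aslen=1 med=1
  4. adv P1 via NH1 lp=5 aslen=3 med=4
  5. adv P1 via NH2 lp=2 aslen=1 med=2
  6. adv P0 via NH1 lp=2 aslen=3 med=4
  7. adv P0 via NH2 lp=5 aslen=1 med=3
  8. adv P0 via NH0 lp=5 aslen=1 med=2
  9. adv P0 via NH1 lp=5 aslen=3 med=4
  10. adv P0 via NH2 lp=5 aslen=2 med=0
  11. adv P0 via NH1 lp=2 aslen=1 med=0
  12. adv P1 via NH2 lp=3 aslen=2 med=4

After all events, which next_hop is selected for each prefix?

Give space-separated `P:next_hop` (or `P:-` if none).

Op 1: best P0=NH0 P1=-
Op 2: best P0=NH0 P1=-
Op 3: best P0=NH0 P1=-
Op 4: best P0=NH0 P1=NH1
Op 5: best P0=NH0 P1=NH1
Op 6: best P0=NH0 P1=NH1
Op 7: best P0=NH2 P1=NH1
Op 8: best P0=NH0 P1=NH1
Op 9: best P0=NH0 P1=NH1
Op 10: best P0=NH0 P1=NH1
Op 11: best P0=NH0 P1=NH1
Op 12: best P0=NH0 P1=NH1

Answer: P0:NH0 P1:NH1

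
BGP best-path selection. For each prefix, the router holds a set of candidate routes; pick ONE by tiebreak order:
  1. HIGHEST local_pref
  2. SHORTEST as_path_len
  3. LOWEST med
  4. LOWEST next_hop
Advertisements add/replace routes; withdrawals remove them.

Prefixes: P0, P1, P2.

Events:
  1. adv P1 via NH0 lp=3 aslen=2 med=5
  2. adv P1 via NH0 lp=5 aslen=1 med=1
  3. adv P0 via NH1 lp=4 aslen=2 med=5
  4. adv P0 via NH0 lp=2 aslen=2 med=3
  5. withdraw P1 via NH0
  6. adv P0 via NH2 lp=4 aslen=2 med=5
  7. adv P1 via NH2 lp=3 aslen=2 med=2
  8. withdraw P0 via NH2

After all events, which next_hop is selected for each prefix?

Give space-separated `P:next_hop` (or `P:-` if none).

Answer: P0:NH1 P1:NH2 P2:-

Derivation:
Op 1: best P0=- P1=NH0 P2=-
Op 2: best P0=- P1=NH0 P2=-
Op 3: best P0=NH1 P1=NH0 P2=-
Op 4: best P0=NH1 P1=NH0 P2=-
Op 5: best P0=NH1 P1=- P2=-
Op 6: best P0=NH1 P1=- P2=-
Op 7: best P0=NH1 P1=NH2 P2=-
Op 8: best P0=NH1 P1=NH2 P2=-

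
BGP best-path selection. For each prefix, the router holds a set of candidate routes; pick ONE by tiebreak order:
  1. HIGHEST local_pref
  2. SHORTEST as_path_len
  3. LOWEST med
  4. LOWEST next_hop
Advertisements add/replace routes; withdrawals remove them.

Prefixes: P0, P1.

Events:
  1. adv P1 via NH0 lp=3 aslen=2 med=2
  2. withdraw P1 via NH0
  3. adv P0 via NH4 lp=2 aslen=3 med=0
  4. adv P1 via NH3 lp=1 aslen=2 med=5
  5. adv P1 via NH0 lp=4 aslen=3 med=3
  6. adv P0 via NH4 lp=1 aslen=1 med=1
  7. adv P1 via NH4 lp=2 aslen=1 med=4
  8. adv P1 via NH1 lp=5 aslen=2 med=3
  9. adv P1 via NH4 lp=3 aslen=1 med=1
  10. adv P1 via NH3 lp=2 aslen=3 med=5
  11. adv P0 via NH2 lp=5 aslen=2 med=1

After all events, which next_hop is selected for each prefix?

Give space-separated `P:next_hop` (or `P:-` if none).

Answer: P0:NH2 P1:NH1

Derivation:
Op 1: best P0=- P1=NH0
Op 2: best P0=- P1=-
Op 3: best P0=NH4 P1=-
Op 4: best P0=NH4 P1=NH3
Op 5: best P0=NH4 P1=NH0
Op 6: best P0=NH4 P1=NH0
Op 7: best P0=NH4 P1=NH0
Op 8: best P0=NH4 P1=NH1
Op 9: best P0=NH4 P1=NH1
Op 10: best P0=NH4 P1=NH1
Op 11: best P0=NH2 P1=NH1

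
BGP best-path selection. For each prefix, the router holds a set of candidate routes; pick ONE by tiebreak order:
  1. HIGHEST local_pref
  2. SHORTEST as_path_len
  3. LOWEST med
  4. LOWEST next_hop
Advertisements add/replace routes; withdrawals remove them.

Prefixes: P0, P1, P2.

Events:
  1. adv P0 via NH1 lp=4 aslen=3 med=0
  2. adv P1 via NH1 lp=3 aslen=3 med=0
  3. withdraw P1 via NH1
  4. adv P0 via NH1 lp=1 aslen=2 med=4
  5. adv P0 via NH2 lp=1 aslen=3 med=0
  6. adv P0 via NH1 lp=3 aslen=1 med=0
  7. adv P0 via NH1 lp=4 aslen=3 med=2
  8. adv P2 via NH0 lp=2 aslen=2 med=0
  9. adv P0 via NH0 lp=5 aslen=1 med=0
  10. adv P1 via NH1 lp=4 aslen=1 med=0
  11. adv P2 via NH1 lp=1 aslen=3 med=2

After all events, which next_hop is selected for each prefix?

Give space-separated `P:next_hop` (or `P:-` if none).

Op 1: best P0=NH1 P1=- P2=-
Op 2: best P0=NH1 P1=NH1 P2=-
Op 3: best P0=NH1 P1=- P2=-
Op 4: best P0=NH1 P1=- P2=-
Op 5: best P0=NH1 P1=- P2=-
Op 6: best P0=NH1 P1=- P2=-
Op 7: best P0=NH1 P1=- P2=-
Op 8: best P0=NH1 P1=- P2=NH0
Op 9: best P0=NH0 P1=- P2=NH0
Op 10: best P0=NH0 P1=NH1 P2=NH0
Op 11: best P0=NH0 P1=NH1 P2=NH0

Answer: P0:NH0 P1:NH1 P2:NH0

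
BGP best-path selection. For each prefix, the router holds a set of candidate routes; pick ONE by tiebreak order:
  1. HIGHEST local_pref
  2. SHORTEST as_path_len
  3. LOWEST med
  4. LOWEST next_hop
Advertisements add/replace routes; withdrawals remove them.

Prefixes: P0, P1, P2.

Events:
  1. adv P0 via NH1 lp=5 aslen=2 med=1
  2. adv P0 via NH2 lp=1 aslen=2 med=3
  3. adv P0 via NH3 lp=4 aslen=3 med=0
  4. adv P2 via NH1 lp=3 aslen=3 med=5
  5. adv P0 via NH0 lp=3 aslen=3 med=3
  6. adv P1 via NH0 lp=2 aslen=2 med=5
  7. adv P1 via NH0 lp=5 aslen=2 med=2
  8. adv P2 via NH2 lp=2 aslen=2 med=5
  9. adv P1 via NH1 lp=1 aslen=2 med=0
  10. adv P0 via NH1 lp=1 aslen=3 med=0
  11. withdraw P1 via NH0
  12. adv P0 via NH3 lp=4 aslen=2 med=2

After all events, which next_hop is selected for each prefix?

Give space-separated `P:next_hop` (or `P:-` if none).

Answer: P0:NH3 P1:NH1 P2:NH1

Derivation:
Op 1: best P0=NH1 P1=- P2=-
Op 2: best P0=NH1 P1=- P2=-
Op 3: best P0=NH1 P1=- P2=-
Op 4: best P0=NH1 P1=- P2=NH1
Op 5: best P0=NH1 P1=- P2=NH1
Op 6: best P0=NH1 P1=NH0 P2=NH1
Op 7: best P0=NH1 P1=NH0 P2=NH1
Op 8: best P0=NH1 P1=NH0 P2=NH1
Op 9: best P0=NH1 P1=NH0 P2=NH1
Op 10: best P0=NH3 P1=NH0 P2=NH1
Op 11: best P0=NH3 P1=NH1 P2=NH1
Op 12: best P0=NH3 P1=NH1 P2=NH1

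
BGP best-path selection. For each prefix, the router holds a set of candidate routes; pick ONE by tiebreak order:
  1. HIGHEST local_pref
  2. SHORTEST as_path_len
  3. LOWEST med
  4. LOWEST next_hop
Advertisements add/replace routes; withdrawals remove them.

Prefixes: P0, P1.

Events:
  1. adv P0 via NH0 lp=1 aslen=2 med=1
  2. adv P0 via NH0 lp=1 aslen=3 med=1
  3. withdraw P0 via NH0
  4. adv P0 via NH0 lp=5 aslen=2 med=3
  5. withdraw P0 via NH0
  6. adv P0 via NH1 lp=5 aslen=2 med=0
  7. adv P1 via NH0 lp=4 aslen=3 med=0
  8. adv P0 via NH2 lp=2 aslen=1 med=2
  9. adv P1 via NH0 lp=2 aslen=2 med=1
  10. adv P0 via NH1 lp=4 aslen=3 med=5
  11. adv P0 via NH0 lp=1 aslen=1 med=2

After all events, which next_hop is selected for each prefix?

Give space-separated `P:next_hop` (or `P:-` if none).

Answer: P0:NH1 P1:NH0

Derivation:
Op 1: best P0=NH0 P1=-
Op 2: best P0=NH0 P1=-
Op 3: best P0=- P1=-
Op 4: best P0=NH0 P1=-
Op 5: best P0=- P1=-
Op 6: best P0=NH1 P1=-
Op 7: best P0=NH1 P1=NH0
Op 8: best P0=NH1 P1=NH0
Op 9: best P0=NH1 P1=NH0
Op 10: best P0=NH1 P1=NH0
Op 11: best P0=NH1 P1=NH0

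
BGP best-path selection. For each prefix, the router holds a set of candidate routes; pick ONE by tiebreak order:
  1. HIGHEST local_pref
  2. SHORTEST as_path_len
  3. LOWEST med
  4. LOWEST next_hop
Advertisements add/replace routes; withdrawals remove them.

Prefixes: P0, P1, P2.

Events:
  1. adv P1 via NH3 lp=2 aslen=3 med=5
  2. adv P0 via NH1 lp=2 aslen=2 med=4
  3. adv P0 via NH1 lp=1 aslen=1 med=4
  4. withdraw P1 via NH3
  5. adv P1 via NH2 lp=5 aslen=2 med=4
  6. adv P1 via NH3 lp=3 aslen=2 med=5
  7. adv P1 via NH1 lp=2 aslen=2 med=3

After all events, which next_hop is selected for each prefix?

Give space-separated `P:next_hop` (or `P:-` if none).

Op 1: best P0=- P1=NH3 P2=-
Op 2: best P0=NH1 P1=NH3 P2=-
Op 3: best P0=NH1 P1=NH3 P2=-
Op 4: best P0=NH1 P1=- P2=-
Op 5: best P0=NH1 P1=NH2 P2=-
Op 6: best P0=NH1 P1=NH2 P2=-
Op 7: best P0=NH1 P1=NH2 P2=-

Answer: P0:NH1 P1:NH2 P2:-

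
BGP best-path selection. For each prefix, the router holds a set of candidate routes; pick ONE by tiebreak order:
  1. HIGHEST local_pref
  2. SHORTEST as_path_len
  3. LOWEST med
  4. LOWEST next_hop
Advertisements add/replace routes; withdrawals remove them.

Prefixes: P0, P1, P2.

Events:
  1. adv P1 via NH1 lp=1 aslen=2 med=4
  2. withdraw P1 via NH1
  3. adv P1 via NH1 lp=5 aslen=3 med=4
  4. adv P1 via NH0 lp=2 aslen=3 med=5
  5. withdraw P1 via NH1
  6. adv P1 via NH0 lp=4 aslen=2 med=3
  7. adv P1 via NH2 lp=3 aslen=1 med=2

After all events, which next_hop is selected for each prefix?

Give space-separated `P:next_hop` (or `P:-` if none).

Op 1: best P0=- P1=NH1 P2=-
Op 2: best P0=- P1=- P2=-
Op 3: best P0=- P1=NH1 P2=-
Op 4: best P0=- P1=NH1 P2=-
Op 5: best P0=- P1=NH0 P2=-
Op 6: best P0=- P1=NH0 P2=-
Op 7: best P0=- P1=NH0 P2=-

Answer: P0:- P1:NH0 P2:-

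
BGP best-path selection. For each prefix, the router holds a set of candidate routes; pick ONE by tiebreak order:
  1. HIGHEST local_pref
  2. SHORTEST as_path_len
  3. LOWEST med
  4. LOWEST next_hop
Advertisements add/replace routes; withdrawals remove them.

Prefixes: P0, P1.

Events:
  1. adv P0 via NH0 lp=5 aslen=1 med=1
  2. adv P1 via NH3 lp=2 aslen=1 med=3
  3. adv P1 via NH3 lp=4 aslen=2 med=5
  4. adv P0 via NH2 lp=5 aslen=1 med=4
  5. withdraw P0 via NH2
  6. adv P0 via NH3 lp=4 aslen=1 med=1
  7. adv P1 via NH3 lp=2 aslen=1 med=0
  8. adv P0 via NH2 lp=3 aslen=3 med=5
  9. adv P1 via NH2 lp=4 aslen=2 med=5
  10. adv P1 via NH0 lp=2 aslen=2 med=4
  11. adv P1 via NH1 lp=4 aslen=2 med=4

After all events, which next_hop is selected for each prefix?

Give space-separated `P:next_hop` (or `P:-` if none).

Answer: P0:NH0 P1:NH1

Derivation:
Op 1: best P0=NH0 P1=-
Op 2: best P0=NH0 P1=NH3
Op 3: best P0=NH0 P1=NH3
Op 4: best P0=NH0 P1=NH3
Op 5: best P0=NH0 P1=NH3
Op 6: best P0=NH0 P1=NH3
Op 7: best P0=NH0 P1=NH3
Op 8: best P0=NH0 P1=NH3
Op 9: best P0=NH0 P1=NH2
Op 10: best P0=NH0 P1=NH2
Op 11: best P0=NH0 P1=NH1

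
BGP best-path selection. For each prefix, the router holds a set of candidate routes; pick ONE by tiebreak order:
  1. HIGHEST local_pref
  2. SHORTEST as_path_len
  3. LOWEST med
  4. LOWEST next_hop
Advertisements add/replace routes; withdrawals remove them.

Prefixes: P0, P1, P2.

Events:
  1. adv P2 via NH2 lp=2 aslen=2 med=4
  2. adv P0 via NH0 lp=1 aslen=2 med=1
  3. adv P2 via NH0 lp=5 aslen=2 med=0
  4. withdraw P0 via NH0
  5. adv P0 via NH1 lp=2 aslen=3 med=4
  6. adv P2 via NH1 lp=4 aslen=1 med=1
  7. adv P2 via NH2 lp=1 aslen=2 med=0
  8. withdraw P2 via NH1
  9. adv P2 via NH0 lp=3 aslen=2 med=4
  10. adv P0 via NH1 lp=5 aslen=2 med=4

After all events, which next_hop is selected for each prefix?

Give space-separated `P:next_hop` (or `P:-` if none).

Answer: P0:NH1 P1:- P2:NH0

Derivation:
Op 1: best P0=- P1=- P2=NH2
Op 2: best P0=NH0 P1=- P2=NH2
Op 3: best P0=NH0 P1=- P2=NH0
Op 4: best P0=- P1=- P2=NH0
Op 5: best P0=NH1 P1=- P2=NH0
Op 6: best P0=NH1 P1=- P2=NH0
Op 7: best P0=NH1 P1=- P2=NH0
Op 8: best P0=NH1 P1=- P2=NH0
Op 9: best P0=NH1 P1=- P2=NH0
Op 10: best P0=NH1 P1=- P2=NH0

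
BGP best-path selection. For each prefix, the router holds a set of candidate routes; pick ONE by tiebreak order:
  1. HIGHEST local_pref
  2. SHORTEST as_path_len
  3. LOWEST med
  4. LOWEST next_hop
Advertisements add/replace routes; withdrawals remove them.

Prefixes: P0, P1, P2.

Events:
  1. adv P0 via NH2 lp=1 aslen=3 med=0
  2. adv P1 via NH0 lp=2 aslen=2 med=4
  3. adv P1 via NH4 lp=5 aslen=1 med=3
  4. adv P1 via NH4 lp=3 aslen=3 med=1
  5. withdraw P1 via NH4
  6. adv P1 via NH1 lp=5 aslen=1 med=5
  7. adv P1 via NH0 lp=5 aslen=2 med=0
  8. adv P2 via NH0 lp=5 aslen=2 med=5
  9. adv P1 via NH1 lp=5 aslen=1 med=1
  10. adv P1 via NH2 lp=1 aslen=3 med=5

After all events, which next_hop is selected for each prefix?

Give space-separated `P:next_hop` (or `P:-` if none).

Op 1: best P0=NH2 P1=- P2=-
Op 2: best P0=NH2 P1=NH0 P2=-
Op 3: best P0=NH2 P1=NH4 P2=-
Op 4: best P0=NH2 P1=NH4 P2=-
Op 5: best P0=NH2 P1=NH0 P2=-
Op 6: best P0=NH2 P1=NH1 P2=-
Op 7: best P0=NH2 P1=NH1 P2=-
Op 8: best P0=NH2 P1=NH1 P2=NH0
Op 9: best P0=NH2 P1=NH1 P2=NH0
Op 10: best P0=NH2 P1=NH1 P2=NH0

Answer: P0:NH2 P1:NH1 P2:NH0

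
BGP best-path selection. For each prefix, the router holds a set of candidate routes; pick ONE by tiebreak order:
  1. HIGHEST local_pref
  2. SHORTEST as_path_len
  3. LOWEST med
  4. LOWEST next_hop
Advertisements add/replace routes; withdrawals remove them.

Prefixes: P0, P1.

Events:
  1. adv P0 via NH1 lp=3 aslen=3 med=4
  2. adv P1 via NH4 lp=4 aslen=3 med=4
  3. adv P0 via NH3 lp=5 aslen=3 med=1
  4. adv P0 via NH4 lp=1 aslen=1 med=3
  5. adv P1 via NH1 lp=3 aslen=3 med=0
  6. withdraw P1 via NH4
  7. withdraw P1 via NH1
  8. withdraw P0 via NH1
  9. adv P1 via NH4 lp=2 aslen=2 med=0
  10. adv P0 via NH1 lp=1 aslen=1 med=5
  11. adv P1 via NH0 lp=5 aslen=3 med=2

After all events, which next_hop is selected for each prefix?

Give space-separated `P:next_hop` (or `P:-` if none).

Answer: P0:NH3 P1:NH0

Derivation:
Op 1: best P0=NH1 P1=-
Op 2: best P0=NH1 P1=NH4
Op 3: best P0=NH3 P1=NH4
Op 4: best P0=NH3 P1=NH4
Op 5: best P0=NH3 P1=NH4
Op 6: best P0=NH3 P1=NH1
Op 7: best P0=NH3 P1=-
Op 8: best P0=NH3 P1=-
Op 9: best P0=NH3 P1=NH4
Op 10: best P0=NH3 P1=NH4
Op 11: best P0=NH3 P1=NH0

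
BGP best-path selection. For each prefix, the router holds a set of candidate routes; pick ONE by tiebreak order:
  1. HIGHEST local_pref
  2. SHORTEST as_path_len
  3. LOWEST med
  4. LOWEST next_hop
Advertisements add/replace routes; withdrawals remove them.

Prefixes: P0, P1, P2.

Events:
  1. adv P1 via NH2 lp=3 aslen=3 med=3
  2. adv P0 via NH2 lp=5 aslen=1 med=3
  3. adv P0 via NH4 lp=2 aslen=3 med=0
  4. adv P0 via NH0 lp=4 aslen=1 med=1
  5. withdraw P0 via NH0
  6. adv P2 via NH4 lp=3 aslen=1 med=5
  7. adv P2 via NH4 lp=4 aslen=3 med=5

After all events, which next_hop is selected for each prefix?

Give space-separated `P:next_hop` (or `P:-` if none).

Answer: P0:NH2 P1:NH2 P2:NH4

Derivation:
Op 1: best P0=- P1=NH2 P2=-
Op 2: best P0=NH2 P1=NH2 P2=-
Op 3: best P0=NH2 P1=NH2 P2=-
Op 4: best P0=NH2 P1=NH2 P2=-
Op 5: best P0=NH2 P1=NH2 P2=-
Op 6: best P0=NH2 P1=NH2 P2=NH4
Op 7: best P0=NH2 P1=NH2 P2=NH4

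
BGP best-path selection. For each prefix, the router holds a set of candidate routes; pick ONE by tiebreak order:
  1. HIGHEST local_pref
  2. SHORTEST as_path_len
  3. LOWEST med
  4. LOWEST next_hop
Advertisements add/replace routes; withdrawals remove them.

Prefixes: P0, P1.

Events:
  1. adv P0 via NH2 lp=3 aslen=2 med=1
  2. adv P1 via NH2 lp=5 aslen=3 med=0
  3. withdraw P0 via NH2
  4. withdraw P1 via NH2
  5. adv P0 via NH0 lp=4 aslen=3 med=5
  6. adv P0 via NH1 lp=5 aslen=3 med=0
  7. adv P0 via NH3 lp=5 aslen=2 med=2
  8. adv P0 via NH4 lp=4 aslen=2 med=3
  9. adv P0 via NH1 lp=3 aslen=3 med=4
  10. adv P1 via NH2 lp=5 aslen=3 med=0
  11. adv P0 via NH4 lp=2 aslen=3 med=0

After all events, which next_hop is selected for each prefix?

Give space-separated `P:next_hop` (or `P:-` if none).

Answer: P0:NH3 P1:NH2

Derivation:
Op 1: best P0=NH2 P1=-
Op 2: best P0=NH2 P1=NH2
Op 3: best P0=- P1=NH2
Op 4: best P0=- P1=-
Op 5: best P0=NH0 P1=-
Op 6: best P0=NH1 P1=-
Op 7: best P0=NH3 P1=-
Op 8: best P0=NH3 P1=-
Op 9: best P0=NH3 P1=-
Op 10: best P0=NH3 P1=NH2
Op 11: best P0=NH3 P1=NH2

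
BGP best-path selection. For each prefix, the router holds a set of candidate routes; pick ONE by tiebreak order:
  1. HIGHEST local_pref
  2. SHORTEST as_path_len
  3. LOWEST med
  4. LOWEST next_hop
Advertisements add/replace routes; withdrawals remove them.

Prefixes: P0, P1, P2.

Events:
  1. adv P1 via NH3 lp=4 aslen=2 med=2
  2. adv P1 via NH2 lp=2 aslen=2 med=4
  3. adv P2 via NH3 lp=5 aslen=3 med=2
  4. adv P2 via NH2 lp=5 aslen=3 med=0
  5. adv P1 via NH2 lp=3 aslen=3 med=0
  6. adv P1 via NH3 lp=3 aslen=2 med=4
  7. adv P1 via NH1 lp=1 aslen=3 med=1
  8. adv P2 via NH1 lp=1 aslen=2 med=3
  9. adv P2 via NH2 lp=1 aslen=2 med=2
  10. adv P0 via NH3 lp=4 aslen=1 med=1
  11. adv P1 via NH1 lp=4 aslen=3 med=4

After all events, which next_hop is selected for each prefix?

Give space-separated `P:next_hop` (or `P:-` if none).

Op 1: best P0=- P1=NH3 P2=-
Op 2: best P0=- P1=NH3 P2=-
Op 3: best P0=- P1=NH3 P2=NH3
Op 4: best P0=- P1=NH3 P2=NH2
Op 5: best P0=- P1=NH3 P2=NH2
Op 6: best P0=- P1=NH3 P2=NH2
Op 7: best P0=- P1=NH3 P2=NH2
Op 8: best P0=- P1=NH3 P2=NH2
Op 9: best P0=- P1=NH3 P2=NH3
Op 10: best P0=NH3 P1=NH3 P2=NH3
Op 11: best P0=NH3 P1=NH1 P2=NH3

Answer: P0:NH3 P1:NH1 P2:NH3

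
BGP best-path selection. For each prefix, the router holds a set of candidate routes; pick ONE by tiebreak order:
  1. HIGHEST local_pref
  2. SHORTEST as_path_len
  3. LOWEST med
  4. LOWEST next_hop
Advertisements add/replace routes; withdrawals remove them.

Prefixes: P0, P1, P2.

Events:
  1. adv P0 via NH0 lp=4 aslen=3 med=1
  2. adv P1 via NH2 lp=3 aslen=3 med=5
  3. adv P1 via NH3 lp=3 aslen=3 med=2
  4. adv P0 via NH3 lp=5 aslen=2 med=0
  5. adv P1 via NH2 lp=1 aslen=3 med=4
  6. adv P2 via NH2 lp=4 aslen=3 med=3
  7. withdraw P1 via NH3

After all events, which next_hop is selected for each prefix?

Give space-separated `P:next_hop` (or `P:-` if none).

Answer: P0:NH3 P1:NH2 P2:NH2

Derivation:
Op 1: best P0=NH0 P1=- P2=-
Op 2: best P0=NH0 P1=NH2 P2=-
Op 3: best P0=NH0 P1=NH3 P2=-
Op 4: best P0=NH3 P1=NH3 P2=-
Op 5: best P0=NH3 P1=NH3 P2=-
Op 6: best P0=NH3 P1=NH3 P2=NH2
Op 7: best P0=NH3 P1=NH2 P2=NH2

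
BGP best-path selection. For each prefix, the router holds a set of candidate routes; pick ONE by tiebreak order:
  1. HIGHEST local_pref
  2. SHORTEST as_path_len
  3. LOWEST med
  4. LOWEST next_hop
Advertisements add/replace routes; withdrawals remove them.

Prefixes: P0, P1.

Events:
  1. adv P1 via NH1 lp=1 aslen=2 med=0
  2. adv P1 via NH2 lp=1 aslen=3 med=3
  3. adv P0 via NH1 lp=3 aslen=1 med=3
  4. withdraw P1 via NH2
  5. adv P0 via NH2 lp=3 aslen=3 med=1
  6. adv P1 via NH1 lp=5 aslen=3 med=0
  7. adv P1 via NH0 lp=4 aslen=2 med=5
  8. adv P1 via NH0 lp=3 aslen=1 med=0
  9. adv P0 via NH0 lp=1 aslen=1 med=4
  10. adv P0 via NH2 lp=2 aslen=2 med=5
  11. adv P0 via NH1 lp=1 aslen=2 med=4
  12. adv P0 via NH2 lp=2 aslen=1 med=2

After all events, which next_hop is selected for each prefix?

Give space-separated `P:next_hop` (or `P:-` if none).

Op 1: best P0=- P1=NH1
Op 2: best P0=- P1=NH1
Op 3: best P0=NH1 P1=NH1
Op 4: best P0=NH1 P1=NH1
Op 5: best P0=NH1 P1=NH1
Op 6: best P0=NH1 P1=NH1
Op 7: best P0=NH1 P1=NH1
Op 8: best P0=NH1 P1=NH1
Op 9: best P0=NH1 P1=NH1
Op 10: best P0=NH1 P1=NH1
Op 11: best P0=NH2 P1=NH1
Op 12: best P0=NH2 P1=NH1

Answer: P0:NH2 P1:NH1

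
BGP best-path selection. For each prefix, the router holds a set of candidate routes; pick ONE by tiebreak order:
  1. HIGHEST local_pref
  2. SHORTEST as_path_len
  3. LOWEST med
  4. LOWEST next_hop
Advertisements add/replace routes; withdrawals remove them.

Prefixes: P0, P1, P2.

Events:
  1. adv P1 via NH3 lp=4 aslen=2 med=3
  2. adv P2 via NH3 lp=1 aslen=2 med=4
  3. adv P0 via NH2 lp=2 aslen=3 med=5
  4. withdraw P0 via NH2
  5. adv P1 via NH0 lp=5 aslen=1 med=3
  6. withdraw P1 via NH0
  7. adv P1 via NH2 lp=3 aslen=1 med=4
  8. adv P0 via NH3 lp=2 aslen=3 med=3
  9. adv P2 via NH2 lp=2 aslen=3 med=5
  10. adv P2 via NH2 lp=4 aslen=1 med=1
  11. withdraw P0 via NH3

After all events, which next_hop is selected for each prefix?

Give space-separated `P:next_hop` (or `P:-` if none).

Answer: P0:- P1:NH3 P2:NH2

Derivation:
Op 1: best P0=- P1=NH3 P2=-
Op 2: best P0=- P1=NH3 P2=NH3
Op 3: best P0=NH2 P1=NH3 P2=NH3
Op 4: best P0=- P1=NH3 P2=NH3
Op 5: best P0=- P1=NH0 P2=NH3
Op 6: best P0=- P1=NH3 P2=NH3
Op 7: best P0=- P1=NH3 P2=NH3
Op 8: best P0=NH3 P1=NH3 P2=NH3
Op 9: best P0=NH3 P1=NH3 P2=NH2
Op 10: best P0=NH3 P1=NH3 P2=NH2
Op 11: best P0=- P1=NH3 P2=NH2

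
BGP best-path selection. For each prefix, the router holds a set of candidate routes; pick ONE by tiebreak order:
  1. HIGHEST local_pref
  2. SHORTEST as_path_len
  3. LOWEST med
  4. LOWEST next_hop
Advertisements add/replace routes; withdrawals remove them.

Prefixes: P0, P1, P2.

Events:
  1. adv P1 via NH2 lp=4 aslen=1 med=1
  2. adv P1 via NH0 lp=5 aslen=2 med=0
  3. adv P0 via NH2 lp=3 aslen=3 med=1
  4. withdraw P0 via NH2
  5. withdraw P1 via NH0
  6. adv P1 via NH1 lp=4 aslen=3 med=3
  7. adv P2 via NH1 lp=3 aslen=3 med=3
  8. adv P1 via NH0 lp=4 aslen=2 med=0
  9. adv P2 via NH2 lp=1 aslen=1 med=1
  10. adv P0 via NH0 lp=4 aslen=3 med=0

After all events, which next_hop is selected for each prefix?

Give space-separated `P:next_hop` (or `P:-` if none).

Answer: P0:NH0 P1:NH2 P2:NH1

Derivation:
Op 1: best P0=- P1=NH2 P2=-
Op 2: best P0=- P1=NH0 P2=-
Op 3: best P0=NH2 P1=NH0 P2=-
Op 4: best P0=- P1=NH0 P2=-
Op 5: best P0=- P1=NH2 P2=-
Op 6: best P0=- P1=NH2 P2=-
Op 7: best P0=- P1=NH2 P2=NH1
Op 8: best P0=- P1=NH2 P2=NH1
Op 9: best P0=- P1=NH2 P2=NH1
Op 10: best P0=NH0 P1=NH2 P2=NH1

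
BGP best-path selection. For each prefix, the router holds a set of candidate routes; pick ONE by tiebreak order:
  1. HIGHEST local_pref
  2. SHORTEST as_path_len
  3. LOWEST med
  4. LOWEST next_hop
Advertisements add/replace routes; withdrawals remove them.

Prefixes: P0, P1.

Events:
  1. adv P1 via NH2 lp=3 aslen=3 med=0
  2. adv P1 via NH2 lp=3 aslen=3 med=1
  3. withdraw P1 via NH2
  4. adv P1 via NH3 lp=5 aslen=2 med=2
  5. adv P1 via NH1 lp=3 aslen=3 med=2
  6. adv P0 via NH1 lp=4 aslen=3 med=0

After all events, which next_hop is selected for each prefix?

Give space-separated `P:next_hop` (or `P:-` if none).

Op 1: best P0=- P1=NH2
Op 2: best P0=- P1=NH2
Op 3: best P0=- P1=-
Op 4: best P0=- P1=NH3
Op 5: best P0=- P1=NH3
Op 6: best P0=NH1 P1=NH3

Answer: P0:NH1 P1:NH3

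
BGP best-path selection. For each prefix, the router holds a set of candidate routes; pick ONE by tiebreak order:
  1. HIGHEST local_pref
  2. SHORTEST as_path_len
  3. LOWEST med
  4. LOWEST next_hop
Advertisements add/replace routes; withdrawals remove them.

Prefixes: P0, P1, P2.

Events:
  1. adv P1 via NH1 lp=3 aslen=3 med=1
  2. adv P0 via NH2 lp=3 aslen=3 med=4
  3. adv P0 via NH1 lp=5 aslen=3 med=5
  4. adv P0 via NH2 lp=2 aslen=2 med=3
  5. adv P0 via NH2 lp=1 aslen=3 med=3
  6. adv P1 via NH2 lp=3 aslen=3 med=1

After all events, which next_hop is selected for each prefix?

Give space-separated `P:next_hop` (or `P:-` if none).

Answer: P0:NH1 P1:NH1 P2:-

Derivation:
Op 1: best P0=- P1=NH1 P2=-
Op 2: best P0=NH2 P1=NH1 P2=-
Op 3: best P0=NH1 P1=NH1 P2=-
Op 4: best P0=NH1 P1=NH1 P2=-
Op 5: best P0=NH1 P1=NH1 P2=-
Op 6: best P0=NH1 P1=NH1 P2=-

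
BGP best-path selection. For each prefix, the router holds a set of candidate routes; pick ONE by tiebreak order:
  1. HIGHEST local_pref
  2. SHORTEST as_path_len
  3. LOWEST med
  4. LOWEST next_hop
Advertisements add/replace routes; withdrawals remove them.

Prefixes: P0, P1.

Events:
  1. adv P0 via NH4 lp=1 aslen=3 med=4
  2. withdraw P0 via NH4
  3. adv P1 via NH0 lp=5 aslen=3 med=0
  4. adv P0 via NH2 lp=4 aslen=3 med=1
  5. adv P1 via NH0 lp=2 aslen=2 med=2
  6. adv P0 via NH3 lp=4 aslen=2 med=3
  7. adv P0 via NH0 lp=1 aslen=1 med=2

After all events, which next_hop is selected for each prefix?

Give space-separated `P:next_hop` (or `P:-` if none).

Op 1: best P0=NH4 P1=-
Op 2: best P0=- P1=-
Op 3: best P0=- P1=NH0
Op 4: best P0=NH2 P1=NH0
Op 5: best P0=NH2 P1=NH0
Op 6: best P0=NH3 P1=NH0
Op 7: best P0=NH3 P1=NH0

Answer: P0:NH3 P1:NH0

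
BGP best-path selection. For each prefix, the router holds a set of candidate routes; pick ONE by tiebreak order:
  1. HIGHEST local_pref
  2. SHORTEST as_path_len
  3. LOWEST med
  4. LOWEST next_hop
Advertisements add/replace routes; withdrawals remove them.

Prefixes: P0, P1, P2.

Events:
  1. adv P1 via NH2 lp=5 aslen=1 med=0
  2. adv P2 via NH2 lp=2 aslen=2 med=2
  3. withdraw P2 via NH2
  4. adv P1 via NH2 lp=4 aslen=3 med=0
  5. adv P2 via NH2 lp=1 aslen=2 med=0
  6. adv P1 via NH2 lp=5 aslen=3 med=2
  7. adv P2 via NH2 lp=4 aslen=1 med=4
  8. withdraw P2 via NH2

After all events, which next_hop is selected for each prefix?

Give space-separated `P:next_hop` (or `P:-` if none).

Answer: P0:- P1:NH2 P2:-

Derivation:
Op 1: best P0=- P1=NH2 P2=-
Op 2: best P0=- P1=NH2 P2=NH2
Op 3: best P0=- P1=NH2 P2=-
Op 4: best P0=- P1=NH2 P2=-
Op 5: best P0=- P1=NH2 P2=NH2
Op 6: best P0=- P1=NH2 P2=NH2
Op 7: best P0=- P1=NH2 P2=NH2
Op 8: best P0=- P1=NH2 P2=-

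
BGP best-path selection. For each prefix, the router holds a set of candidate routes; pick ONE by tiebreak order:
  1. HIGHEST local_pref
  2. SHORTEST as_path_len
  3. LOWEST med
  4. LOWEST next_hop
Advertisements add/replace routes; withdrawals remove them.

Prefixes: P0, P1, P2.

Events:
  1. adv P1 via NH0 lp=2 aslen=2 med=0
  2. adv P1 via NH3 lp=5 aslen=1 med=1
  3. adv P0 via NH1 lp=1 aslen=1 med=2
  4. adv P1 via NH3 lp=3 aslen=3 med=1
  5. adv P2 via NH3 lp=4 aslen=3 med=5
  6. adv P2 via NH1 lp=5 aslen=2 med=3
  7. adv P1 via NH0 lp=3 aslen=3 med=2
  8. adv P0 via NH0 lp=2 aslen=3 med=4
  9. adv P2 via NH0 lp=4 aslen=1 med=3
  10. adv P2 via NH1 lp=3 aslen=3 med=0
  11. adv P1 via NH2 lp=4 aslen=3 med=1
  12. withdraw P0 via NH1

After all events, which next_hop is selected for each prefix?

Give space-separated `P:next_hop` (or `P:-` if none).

Answer: P0:NH0 P1:NH2 P2:NH0

Derivation:
Op 1: best P0=- P1=NH0 P2=-
Op 2: best P0=- P1=NH3 P2=-
Op 3: best P0=NH1 P1=NH3 P2=-
Op 4: best P0=NH1 P1=NH3 P2=-
Op 5: best P0=NH1 P1=NH3 P2=NH3
Op 6: best P0=NH1 P1=NH3 P2=NH1
Op 7: best P0=NH1 P1=NH3 P2=NH1
Op 8: best P0=NH0 P1=NH3 P2=NH1
Op 9: best P0=NH0 P1=NH3 P2=NH1
Op 10: best P0=NH0 P1=NH3 P2=NH0
Op 11: best P0=NH0 P1=NH2 P2=NH0
Op 12: best P0=NH0 P1=NH2 P2=NH0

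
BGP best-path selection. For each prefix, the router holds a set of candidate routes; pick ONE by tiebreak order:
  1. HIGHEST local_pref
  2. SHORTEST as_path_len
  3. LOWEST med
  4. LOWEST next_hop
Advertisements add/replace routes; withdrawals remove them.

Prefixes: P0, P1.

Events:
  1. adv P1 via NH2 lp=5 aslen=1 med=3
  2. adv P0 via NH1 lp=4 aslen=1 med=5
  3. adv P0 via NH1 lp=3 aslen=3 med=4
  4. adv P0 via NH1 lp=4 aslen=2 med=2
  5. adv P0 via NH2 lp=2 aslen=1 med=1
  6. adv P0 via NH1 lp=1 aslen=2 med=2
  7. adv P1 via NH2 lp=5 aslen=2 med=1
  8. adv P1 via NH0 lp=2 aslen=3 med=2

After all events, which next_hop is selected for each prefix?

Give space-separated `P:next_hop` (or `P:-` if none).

Op 1: best P0=- P1=NH2
Op 2: best P0=NH1 P1=NH2
Op 3: best P0=NH1 P1=NH2
Op 4: best P0=NH1 P1=NH2
Op 5: best P0=NH1 P1=NH2
Op 6: best P0=NH2 P1=NH2
Op 7: best P0=NH2 P1=NH2
Op 8: best P0=NH2 P1=NH2

Answer: P0:NH2 P1:NH2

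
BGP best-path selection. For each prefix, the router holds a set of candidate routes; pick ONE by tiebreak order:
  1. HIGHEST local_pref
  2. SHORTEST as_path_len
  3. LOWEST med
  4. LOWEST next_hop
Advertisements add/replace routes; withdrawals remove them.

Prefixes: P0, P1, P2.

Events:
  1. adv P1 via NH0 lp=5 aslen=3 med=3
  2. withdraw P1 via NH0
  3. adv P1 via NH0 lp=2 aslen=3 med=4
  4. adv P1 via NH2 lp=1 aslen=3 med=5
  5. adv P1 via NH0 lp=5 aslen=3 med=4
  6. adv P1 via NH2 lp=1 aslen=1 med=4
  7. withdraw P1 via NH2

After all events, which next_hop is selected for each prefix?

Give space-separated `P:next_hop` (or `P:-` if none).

Op 1: best P0=- P1=NH0 P2=-
Op 2: best P0=- P1=- P2=-
Op 3: best P0=- P1=NH0 P2=-
Op 4: best P0=- P1=NH0 P2=-
Op 5: best P0=- P1=NH0 P2=-
Op 6: best P0=- P1=NH0 P2=-
Op 7: best P0=- P1=NH0 P2=-

Answer: P0:- P1:NH0 P2:-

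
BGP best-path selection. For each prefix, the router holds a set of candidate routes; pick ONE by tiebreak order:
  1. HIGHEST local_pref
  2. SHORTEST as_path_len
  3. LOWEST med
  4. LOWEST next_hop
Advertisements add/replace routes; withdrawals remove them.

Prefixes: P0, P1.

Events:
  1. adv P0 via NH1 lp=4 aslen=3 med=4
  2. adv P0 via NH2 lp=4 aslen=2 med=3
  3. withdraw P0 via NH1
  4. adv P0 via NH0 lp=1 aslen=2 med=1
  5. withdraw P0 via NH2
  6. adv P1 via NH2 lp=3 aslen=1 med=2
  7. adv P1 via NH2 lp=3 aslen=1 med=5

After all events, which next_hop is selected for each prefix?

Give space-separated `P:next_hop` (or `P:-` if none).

Op 1: best P0=NH1 P1=-
Op 2: best P0=NH2 P1=-
Op 3: best P0=NH2 P1=-
Op 4: best P0=NH2 P1=-
Op 5: best P0=NH0 P1=-
Op 6: best P0=NH0 P1=NH2
Op 7: best P0=NH0 P1=NH2

Answer: P0:NH0 P1:NH2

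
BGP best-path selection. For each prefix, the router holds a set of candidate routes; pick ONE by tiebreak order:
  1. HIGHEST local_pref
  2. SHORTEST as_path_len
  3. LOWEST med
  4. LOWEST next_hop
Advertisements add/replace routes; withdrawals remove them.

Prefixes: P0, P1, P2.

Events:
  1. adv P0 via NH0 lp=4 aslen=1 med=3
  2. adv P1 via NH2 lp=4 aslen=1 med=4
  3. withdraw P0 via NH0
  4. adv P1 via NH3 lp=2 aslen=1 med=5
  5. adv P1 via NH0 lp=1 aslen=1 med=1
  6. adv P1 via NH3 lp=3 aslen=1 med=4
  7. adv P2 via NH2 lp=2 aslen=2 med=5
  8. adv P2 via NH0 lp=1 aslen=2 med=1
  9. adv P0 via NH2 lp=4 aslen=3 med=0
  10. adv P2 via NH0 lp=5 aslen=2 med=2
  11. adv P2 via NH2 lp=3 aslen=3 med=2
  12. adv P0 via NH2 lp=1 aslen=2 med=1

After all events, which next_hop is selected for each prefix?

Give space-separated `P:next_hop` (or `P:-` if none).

Answer: P0:NH2 P1:NH2 P2:NH0

Derivation:
Op 1: best P0=NH0 P1=- P2=-
Op 2: best P0=NH0 P1=NH2 P2=-
Op 3: best P0=- P1=NH2 P2=-
Op 4: best P0=- P1=NH2 P2=-
Op 5: best P0=- P1=NH2 P2=-
Op 6: best P0=- P1=NH2 P2=-
Op 7: best P0=- P1=NH2 P2=NH2
Op 8: best P0=- P1=NH2 P2=NH2
Op 9: best P0=NH2 P1=NH2 P2=NH2
Op 10: best P0=NH2 P1=NH2 P2=NH0
Op 11: best P0=NH2 P1=NH2 P2=NH0
Op 12: best P0=NH2 P1=NH2 P2=NH0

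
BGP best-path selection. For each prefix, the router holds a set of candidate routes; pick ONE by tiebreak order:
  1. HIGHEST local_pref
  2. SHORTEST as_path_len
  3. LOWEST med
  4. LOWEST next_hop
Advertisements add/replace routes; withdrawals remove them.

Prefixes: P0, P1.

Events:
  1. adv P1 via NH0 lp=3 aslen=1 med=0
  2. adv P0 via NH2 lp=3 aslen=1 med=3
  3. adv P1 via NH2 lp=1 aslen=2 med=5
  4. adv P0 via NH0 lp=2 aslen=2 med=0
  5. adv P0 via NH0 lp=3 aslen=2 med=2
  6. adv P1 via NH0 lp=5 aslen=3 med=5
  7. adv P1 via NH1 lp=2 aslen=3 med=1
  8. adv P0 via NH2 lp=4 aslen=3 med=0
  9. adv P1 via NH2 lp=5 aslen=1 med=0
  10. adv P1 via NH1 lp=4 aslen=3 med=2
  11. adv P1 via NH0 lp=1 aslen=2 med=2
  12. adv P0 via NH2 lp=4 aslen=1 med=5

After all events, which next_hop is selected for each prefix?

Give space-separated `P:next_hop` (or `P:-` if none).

Op 1: best P0=- P1=NH0
Op 2: best P0=NH2 P1=NH0
Op 3: best P0=NH2 P1=NH0
Op 4: best P0=NH2 P1=NH0
Op 5: best P0=NH2 P1=NH0
Op 6: best P0=NH2 P1=NH0
Op 7: best P0=NH2 P1=NH0
Op 8: best P0=NH2 P1=NH0
Op 9: best P0=NH2 P1=NH2
Op 10: best P0=NH2 P1=NH2
Op 11: best P0=NH2 P1=NH2
Op 12: best P0=NH2 P1=NH2

Answer: P0:NH2 P1:NH2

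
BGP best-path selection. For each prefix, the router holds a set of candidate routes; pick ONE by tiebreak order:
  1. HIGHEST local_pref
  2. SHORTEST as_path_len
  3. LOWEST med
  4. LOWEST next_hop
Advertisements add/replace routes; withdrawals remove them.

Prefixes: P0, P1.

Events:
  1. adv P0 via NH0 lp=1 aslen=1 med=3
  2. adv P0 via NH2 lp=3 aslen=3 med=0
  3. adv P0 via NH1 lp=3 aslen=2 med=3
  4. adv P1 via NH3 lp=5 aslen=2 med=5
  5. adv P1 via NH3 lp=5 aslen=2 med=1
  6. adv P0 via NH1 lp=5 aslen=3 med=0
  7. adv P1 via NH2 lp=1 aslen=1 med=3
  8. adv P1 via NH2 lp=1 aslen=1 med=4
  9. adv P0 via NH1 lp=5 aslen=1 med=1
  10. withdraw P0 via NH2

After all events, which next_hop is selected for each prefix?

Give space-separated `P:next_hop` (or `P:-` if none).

Answer: P0:NH1 P1:NH3

Derivation:
Op 1: best P0=NH0 P1=-
Op 2: best P0=NH2 P1=-
Op 3: best P0=NH1 P1=-
Op 4: best P0=NH1 P1=NH3
Op 5: best P0=NH1 P1=NH3
Op 6: best P0=NH1 P1=NH3
Op 7: best P0=NH1 P1=NH3
Op 8: best P0=NH1 P1=NH3
Op 9: best P0=NH1 P1=NH3
Op 10: best P0=NH1 P1=NH3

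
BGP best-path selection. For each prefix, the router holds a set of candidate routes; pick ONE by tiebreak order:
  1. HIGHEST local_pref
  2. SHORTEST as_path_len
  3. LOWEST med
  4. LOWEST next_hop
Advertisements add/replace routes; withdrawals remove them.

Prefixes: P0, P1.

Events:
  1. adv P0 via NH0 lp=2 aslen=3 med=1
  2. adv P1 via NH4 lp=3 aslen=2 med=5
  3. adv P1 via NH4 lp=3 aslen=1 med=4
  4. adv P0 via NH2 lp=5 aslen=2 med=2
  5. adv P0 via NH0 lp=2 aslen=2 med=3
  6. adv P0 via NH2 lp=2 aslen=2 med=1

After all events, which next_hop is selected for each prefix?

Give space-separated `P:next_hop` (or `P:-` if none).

Answer: P0:NH2 P1:NH4

Derivation:
Op 1: best P0=NH0 P1=-
Op 2: best P0=NH0 P1=NH4
Op 3: best P0=NH0 P1=NH4
Op 4: best P0=NH2 P1=NH4
Op 5: best P0=NH2 P1=NH4
Op 6: best P0=NH2 P1=NH4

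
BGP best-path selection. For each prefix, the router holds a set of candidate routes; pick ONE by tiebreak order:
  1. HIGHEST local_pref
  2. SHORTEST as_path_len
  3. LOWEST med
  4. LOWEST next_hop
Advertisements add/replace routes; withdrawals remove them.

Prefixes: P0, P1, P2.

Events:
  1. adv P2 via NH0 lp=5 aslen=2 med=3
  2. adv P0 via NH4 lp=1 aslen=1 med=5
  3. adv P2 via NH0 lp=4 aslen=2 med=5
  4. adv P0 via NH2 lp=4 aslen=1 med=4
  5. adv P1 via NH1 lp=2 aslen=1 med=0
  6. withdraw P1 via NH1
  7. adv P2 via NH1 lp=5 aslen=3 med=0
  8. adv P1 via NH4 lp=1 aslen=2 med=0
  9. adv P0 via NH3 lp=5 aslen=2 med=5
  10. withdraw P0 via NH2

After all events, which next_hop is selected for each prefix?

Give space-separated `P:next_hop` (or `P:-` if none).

Op 1: best P0=- P1=- P2=NH0
Op 2: best P0=NH4 P1=- P2=NH0
Op 3: best P0=NH4 P1=- P2=NH0
Op 4: best P0=NH2 P1=- P2=NH0
Op 5: best P0=NH2 P1=NH1 P2=NH0
Op 6: best P0=NH2 P1=- P2=NH0
Op 7: best P0=NH2 P1=- P2=NH1
Op 8: best P0=NH2 P1=NH4 P2=NH1
Op 9: best P0=NH3 P1=NH4 P2=NH1
Op 10: best P0=NH3 P1=NH4 P2=NH1

Answer: P0:NH3 P1:NH4 P2:NH1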